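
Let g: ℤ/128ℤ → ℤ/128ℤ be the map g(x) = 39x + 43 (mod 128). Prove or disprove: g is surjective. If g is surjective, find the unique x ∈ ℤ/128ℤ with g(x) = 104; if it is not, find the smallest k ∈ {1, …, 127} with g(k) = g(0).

123

By definition, surjectivity means every element of the codomain has a preimage under g.
Since gcd(39, 128) = 1, 39 is invertible modulo 128. Euclid's algorithm: 128 = 3·39 + 11, 39 = 3·11 + 6, 11 = 1·6 + 5, 6 = 1·5 + 1; back-substituting gives 1 = 23·39 − 7·128, so 39⁻¹ ≡ 23 (mod 128).
For any y ∈ ℤ/128ℤ, x = 23(y − 43) mod 128 satisfies g(x) = 39·23(y − 43) + 43 ≡ y (since 39·23 ≡ 1 mod 128). So every y has a preimage.
Thus g is surjective.
Since g is surjective, we compute g⁻¹(104): solve 39x + 43 ≡ 104 (mod 128), i.e. 39x ≡ 61 (mod 128).
Multiplying by 39⁻¹ = 23 gives x ≡ 23·61 = 1403 = 10·128 + 123 ≡ 123 (mod 128).
Check: g(123) = 39·123 + 43 = 4840 = 37·128 + 104 ≡ 104 (mod 128).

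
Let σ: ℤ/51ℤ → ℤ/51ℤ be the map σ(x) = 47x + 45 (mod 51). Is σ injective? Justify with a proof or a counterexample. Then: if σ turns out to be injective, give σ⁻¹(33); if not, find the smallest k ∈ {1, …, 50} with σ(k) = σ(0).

If σ(a) = σ(b), then 47a ≡ 47b (mod 51). Because gcd(47, 51) = 1, we may cancel 47 to get a ≡ b (mod 51).
Therefore σ is injective.
We now compute 47⁻¹ mod 51 explicitly. Euclid's algorithm: 51 = 1·47 + 4, 47 = 11·4 + 3, 4 = 1·3 + 1; back-substituting gives 1 = 38·47 − 35·51, so 47⁻¹ ≡ 38 (mod 51).
Since σ is injective, we find σ⁻¹(33): we need 47x ≡ 33 − 45 ≡ 39 (mod 51). Using 47⁻¹ = 38: x ≡ 38·39 = 1482 = 29·51 + 3, so x = 3.
Check: σ(3) = 47·3 + 45 = 186 = 3·51 + 33 ≡ 33 (mod 51).

3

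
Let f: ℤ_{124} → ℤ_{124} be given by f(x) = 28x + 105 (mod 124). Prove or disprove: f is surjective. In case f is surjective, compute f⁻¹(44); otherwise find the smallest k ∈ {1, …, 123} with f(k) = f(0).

Since gcd(28, 124) = 4, we have 28x ≡ 0 (mod 4) for all x, so f(x) ≡ 1 (mod 4).
But 0 ≢ 1 (mod 4), so 0 ∈ ℤ_{124} has no preimage. Therefore f is not surjective.
Since f is not surjective, we find the least positive k with f(k) = f(0): this means 28k ≡ 0 (mod 124), i.e. 124 ∣ 28k. Since gcd(28, 124) = 4, dividing through by 4 this holds exactly when 31 ∣ 7k, and as gcd(7, 31) = 1, exactly when 31 ∣ k.
The smallest positive such k is 31.

31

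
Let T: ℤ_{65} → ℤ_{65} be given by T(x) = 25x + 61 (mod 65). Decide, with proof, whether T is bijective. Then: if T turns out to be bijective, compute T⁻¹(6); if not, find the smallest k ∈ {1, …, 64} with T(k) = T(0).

Recall: T is injective when T(s) = T(t) forces s = t.
We have gcd(25, 65) = 5 > 1. Taking s = 0 and t = 13: T(0) = 61 and T(13) = 25·13 + 61 = 386 ≡ 61 (mod 65).
So T(0) = T(13) while 0 ≠ 13, therefore T is not injective, hence not bijective.
Since T is not bijective, we find the least positive k with T(k) = T(0): this means 25k ≡ 0 (mod 65), i.e. 65 ∣ 25k. Since gcd(25, 65) = 5, dividing through by 5 this holds exactly when 13 ∣ 5k, and as gcd(5, 13) = 1, exactly when 13 ∣ k.
The smallest positive such k is 13.

13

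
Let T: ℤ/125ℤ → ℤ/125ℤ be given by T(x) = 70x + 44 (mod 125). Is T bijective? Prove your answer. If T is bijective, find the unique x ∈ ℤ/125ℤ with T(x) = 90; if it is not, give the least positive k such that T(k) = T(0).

We have gcd(70, 125) = 5 > 1. Taking a = 0 and b = 25: T(0) = 44 and T(25) = 70·25 + 44 = 1794 ≡ 44 (mod 125).
So T(0) = T(25) while 0 ≠ 25, therefore T is not injective, hence not bijective.
Since T is not bijective, we find the least positive k with T(k) = T(0): this means 70k ≡ 0 (mod 125), i.e. 125 ∣ 70k. Since gcd(70, 125) = 5, dividing through by 5 this holds exactly when 25 ∣ 14k, and as gcd(14, 25) = 1, exactly when 25 ∣ k.
The smallest positive such k is 25.

25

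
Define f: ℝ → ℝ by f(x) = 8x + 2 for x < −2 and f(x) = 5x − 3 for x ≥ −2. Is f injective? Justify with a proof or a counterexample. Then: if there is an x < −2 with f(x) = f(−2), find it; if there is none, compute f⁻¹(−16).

-9/4

Both pieces are strictly increasing (slopes 8 and 5), so each is injective on its own interval.
The left piece maps (−∞, −2) onto (−∞, −14); the right piece maps [−2, ∞) onto [−13, ∞).
These images are disjoint, so no value is attained by both pieces. So f is injective.
Because the two images are disjoint, no x < −2 has f(x) = f(−2), so we compute f⁻¹(−16): −16 lies in (−∞, −14), so solve 8x + 2 = −16: x = (−16 − 2)/8 = −9/4.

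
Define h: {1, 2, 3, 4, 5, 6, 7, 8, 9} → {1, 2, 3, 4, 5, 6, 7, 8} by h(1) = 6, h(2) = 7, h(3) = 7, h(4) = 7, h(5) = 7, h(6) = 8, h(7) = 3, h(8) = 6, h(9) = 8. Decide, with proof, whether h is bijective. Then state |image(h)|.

h(2) = 7 = h(3) with 2 ≠ 3, so h is not injective, hence not bijective.
The image of h is {3, 6, 7, 8}, which has 4 elements.

4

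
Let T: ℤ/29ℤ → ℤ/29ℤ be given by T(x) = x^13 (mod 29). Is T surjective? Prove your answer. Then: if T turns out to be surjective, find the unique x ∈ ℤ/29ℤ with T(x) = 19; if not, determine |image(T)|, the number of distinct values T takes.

3

Since 29 is prime, the nonzero elements of ℤ/29ℤ form a cyclic group of order 28.
As gcd(13, 28) = 1, raising to the 13th power is a bijection on this group: if s^13 ≡ t^13 then (st^{−1})^13 = 1, and the only element of order dividing gcd(13, 28) = 1 is 1, so s = t.
With T(0) = 0 this makes T injective on all of ℤ/29ℤ, hence bijective (finite equal-size domain and codomain). In particular T is surjective.
Since T is surjective, we find the preimage of 19. The inverse of x ↦ x^13 on (ℤ/29ℤ)^× is x ↦ x^13, because 13·13 = 169 = 6·28 + 1 ≡ 1 (mod 28) and x^{28} = 1 for x ≠ 0 (Fermat). So T⁻¹(19) = 19^13 mod 29.
Repeated squaring mod 29: 19^1 ≡ 19, 19^2 ≡ 19² = 361 ≡ 13, 19^4 ≡ 13² = 169 ≡ 24, 19^8 ≡ 24² = 576 ≡ 25. Since 13 = 8 + 4 + 1, 19^13 ≡ 25·24·19: 25·24 = 600 ≡ 20, then 20·19 = 380 ≡ 3. So 19^13 ≡ 3 (mod 29).
Hence T⁻¹(19) = 3.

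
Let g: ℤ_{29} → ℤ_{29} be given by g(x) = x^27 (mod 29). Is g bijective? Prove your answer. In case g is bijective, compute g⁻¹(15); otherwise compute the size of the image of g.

Since 29 is prime, the nonzero elements of ℤ_{29} form a cyclic group of order 28.
As gcd(27, 28) = 1, raising to the 27th power is a bijection on this group: if s^27 ≡ t^27 then (st^{−1})^27 = 1, and the only element of order dividing gcd(27, 28) = 1 is 1, so s = t.
With g(0) = 0 this makes g injective on all of ℤ_{29}, hence bijective (finite equal-size domain and codomain). In particular g is bijective.
Since g is bijective, we find the preimage of 15. The inverse of x ↦ x^27 on (ℤ_{29})^× is x ↦ x^27, because 27·27 = 729 = 26·28 + 1 ≡ 1 (mod 28) and x^{28} = 1 for x ≠ 0 (Fermat). So g⁻¹(15) = 15^27 mod 29.
Repeated squaring mod 29: 15^1 ≡ 15, 15^2 ≡ 15² = 225 ≡ 22, 15^4 ≡ 22² = 484 ≡ 20, 15^8 ≡ 20² = 400 ≡ 23, 15^16 ≡ 23² = 529 ≡ 7. Since 27 = 16 + 8 + 2 + 1, 15^27 ≡ 7·23·22·15: 7·23 = 161 ≡ 16, then 16·22 = 352 ≡ 4, then 4·15 = 60 ≡ 2. So 15^27 ≡ 2 (mod 29).
Hence g⁻¹(15) = 2.

2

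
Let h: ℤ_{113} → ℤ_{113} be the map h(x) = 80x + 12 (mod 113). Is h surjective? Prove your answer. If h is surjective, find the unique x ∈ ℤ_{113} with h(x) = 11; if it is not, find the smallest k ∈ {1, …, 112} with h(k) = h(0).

24

By definition, surjectivity means every element of the codomain has a preimage under h.
Since gcd(80, 113) = 1, 80 is invertible modulo 113. Euclid's algorithm: 113 = 1·80 + 33, 80 = 2·33 + 14, 33 = 2·14 + 5, 14 = 2·5 + 4, 5 = 1·4 + 1; back-substituting gives 1 = 89·80 − 63·113, so 80⁻¹ ≡ 89 (mod 113).
Then y ↦ 89(y − 12) is a two-sided inverse to h, so every y ∈ ℤ_{113} has a preimage.
Hence h is surjective.
Since h is surjective, we find h⁻¹(11): we need 80x ≡ 11 − 12 ≡ 112 (mod 113). Using 80⁻¹ = 89: x ≡ 89·112 = 9968 = 88·113 + 24, so x = 24.
Check: h(24) = 80·24 + 12 = 1932 = 17·113 + 11 ≡ 11 (mod 113).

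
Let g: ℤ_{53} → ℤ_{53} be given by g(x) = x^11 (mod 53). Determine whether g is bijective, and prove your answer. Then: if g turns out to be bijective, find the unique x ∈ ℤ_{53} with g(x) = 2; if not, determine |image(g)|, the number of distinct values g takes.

12

Since 53 is prime, the nonzero elements of ℤ_{53} form a cyclic group of order 52.
As gcd(11, 52) = 1, raising to the 11th power is a bijection on this group: if x_1^11 ≡ x_2^11 then (x_1x_2^{−1})^11 = 1, and the only element of order dividing gcd(11, 52) = 1 is 1, so x_1 = x_2.
With g(0) = 0 this makes g injective on all of ℤ_{53}, hence bijective (finite equal-size domain and codomain). In particular g is bijective.
Since g is bijective, we find the preimage of 2. The inverse of x ↦ x^11 on (ℤ_{53})^× is x ↦ x^19, because 11·19 = 209 = 4·52 + 1 ≡ 1 (mod 52) and x^{52} = 1 for x ≠ 0 (Fermat). So g⁻¹(2) = 2^19 mod 53.
Repeated squaring mod 53: 2^1 ≡ 2, 2^2 ≡ 2² = 4, 2^4 ≡ 4² = 16, 2^8 ≡ 16² = 256 ≡ 44, 2^16 ≡ 44² = 1936 ≡ 28. Since 19 = 16 + 2 + 1, 2^19 ≡ 28·4·2: 28·4 = 112 ≡ 6, then 6·2 = 12. So 2^19 ≡ 12 (mod 53).
Hence g⁻¹(2) = 12.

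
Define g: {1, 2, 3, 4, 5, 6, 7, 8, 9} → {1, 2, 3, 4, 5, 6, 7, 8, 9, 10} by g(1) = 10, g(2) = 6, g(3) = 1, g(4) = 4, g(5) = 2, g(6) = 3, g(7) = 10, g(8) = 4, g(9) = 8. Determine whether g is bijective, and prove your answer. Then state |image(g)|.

g(1) = 10 = g(7) with 1 ≠ 7, so g is not injective, hence not bijective.
The image of g is {1, 2, 3, 4, 6, 8, 10}, which has 7 elements.

7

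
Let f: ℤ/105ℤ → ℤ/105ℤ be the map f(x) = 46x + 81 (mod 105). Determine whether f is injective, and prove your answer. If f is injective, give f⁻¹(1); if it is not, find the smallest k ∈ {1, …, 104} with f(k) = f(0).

85

Recall that injectivity means: for all u, v in the domain, f(u) = f(v) implies u = v.
If f(u) = f(v), then 46u ≡ 46v (mod 105). Because gcd(46, 105) = 1, we may cancel 46 to get u ≡ v (mod 105).
Hence f is injective.
We now compute 46⁻¹ mod 105 explicitly. Euclid's algorithm: 105 = 2·46 + 13, 46 = 3·13 + 7, 13 = 1·7 + 6, 7 = 1·6 + 1; back-substituting gives 1 = 16·46 − 7·105, so 46⁻¹ ≡ 16 (mod 105).
Since f is injective, we compute f⁻¹(1): solve 46x + 81 ≡ 1 (mod 105), i.e. 46x ≡ 25 (mod 105).
Multiplying by 46⁻¹ = 16 gives x ≡ 16·25 = 400 = 3·105 + 85 ≡ 85 (mod 105).
Check: f(85) = 46·85 + 81 = 3991 = 38·105 + 1 ≡ 1 (mod 105).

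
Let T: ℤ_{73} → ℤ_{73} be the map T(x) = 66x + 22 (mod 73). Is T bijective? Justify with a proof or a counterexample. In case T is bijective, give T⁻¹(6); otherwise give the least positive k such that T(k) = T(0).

44

Recall: T is injective if T(a) = T(b) implies a = b.
Suppose T(a) = T(b) in ℤ_{73}. Then 66a + 22 ≡ 66b + 22 (mod 73), therefore 66(a − b) ≡ 0 (mod 73).
Since gcd(66, 73) = 1, 66 is invertible modulo 73, therefore a − b ≡ 0 (mod 73), i.e. a = b.
We now compute 66⁻¹ mod 73 explicitly. Euclid's algorithm: 73 = 1·66 + 7, 66 = 9·7 + 3, 7 = 2·3 + 1; back-substituting gives 1 = 52·66 − 47·73, so 66⁻¹ ≡ 52 (mod 73).
Then y ↦ 52(y − 22) is a two-sided inverse to T, so every y ∈ ℤ_{73} has a preimage.
Therefore T is bijective.
Since T is bijective, we find T⁻¹(6): we need 66x ≡ 6 − 22 ≡ 57 (mod 73). Using 66⁻¹ = 52: x ≡ 52·57 = 2964 = 40·73 + 44, so x = 44.
Check: T(44) = 66·44 + 22 = 2926 = 40·73 + 6 ≡ 6 (mod 73).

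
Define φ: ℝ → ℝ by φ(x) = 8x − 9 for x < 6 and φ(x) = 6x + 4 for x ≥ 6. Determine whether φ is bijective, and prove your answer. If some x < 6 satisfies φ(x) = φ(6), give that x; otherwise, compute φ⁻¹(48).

Both pieces are strictly increasing (slopes 8 and 6), so each is injective on its own interval.
The left piece maps (−∞, 6) onto (−∞, 39); the right piece maps [6, ∞) onto [40, ∞).
The images leave a gap (39 has no preimage), so φ is not surjective, hence not bijective.
Because the two images are disjoint, no x < 6 has φ(x) = φ(6), so we compute φ⁻¹(48): 48 lies in [40, ∞), so solve 6x + 4 = 48: x = (48 − 4)/6 = 22/3.

22/3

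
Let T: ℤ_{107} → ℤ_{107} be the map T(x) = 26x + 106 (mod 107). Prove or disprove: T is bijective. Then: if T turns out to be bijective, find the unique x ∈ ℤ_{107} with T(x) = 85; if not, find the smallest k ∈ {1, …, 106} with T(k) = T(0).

Recall that injectivity means: for all a, b in the domain, T(a) = T(b) implies a = b.
Suppose T(a) = T(b) in ℤ_{107}. Then 26a + 106 ≡ 26b + 106 (mod 107), therefore 26(a − b) ≡ 0 (mod 107).
Since gcd(26, 107) = 1, 26 is invertible modulo 107, so a − b ≡ 0 (mod 107), i.e. a = b.
We now compute 26⁻¹ mod 107 explicitly. Euclid's algorithm: 107 = 4·26 + 3, 26 = 8·3 + 2, 3 = 1·2 + 1; back-substituting gives 1 = 70·26 − 17·107, so 26⁻¹ ≡ 70 (mod 107).
For any y ∈ ℤ_{107}, x = 70(y − 106) mod 107 satisfies T(x) = 26·70(y − 106) + 106 ≡ y (since 26·70 ≡ 1 mod 107). So every y has a preimage.
Therefore T is bijective.
Since T is bijective, we compute T⁻¹(85): solve 26x + 106 ≡ 85 (mod 107), i.e. 26x ≡ 86 (mod 107).
Multiplying by 26⁻¹ = 70 gives x ≡ 70·86 = 6020 = 56·107 + 28 ≡ 28 (mod 107).
Check: T(28) = 26·28 + 106 = 834 = 7·107 + 85 ≡ 85 (mod 107).

28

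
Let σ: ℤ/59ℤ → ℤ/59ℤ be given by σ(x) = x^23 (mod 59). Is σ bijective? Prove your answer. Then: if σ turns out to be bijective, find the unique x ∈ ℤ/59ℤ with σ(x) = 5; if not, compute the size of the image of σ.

29

Since 59 is prime, the nonzero elements of ℤ/59ℤ form a cyclic group of order 58.
As gcd(23, 58) = 1, raising to the 23rd power is a bijection on this group: if u^23 ≡ v^23 then (uv^{−1})^23 = 1, and the only element of order dividing gcd(23, 58) = 1 is 1, so u = v.
With σ(0) = 0 this makes σ injective on all of ℤ/59ℤ, hence bijective (finite equal-size domain and codomain). In particular σ is bijective.
Since σ is bijective, we find the preimage of 5. The inverse of x ↦ x^23 on (ℤ/59ℤ)^× is x ↦ x^53, because 23·53 = 1219 = 21·58 + 1 ≡ 1 (mod 58) and x^{58} = 1 for x ≠ 0 (Fermat). So σ⁻¹(5) = 5^53 mod 59.
Repeated squaring mod 59: 5^1 ≡ 5, 5^2 ≡ 5² = 25, 5^4 ≡ 25² = 625 ≡ 35, 5^8 ≡ 35² = 1225 ≡ 45, 5^16 ≡ 45² = 2025 ≡ 19, 5^32 ≡ 19² = 361 ≡ 7. Since 53 = 32 + 16 + 4 + 1, 5^53 ≡ 7·19·35·5: 7·19 = 133 ≡ 15, then 15·35 = 525 ≡ 53, then 53·5 = 265 ≡ 29. So 5^53 ≡ 29 (mod 59).
Hence σ⁻¹(5) = 29.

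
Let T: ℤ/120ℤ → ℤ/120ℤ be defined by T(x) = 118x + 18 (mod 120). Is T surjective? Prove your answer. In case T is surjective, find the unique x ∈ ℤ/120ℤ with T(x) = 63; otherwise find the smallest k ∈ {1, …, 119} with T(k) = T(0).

Since gcd(118, 120) = 2, we have 118x ≡ 0 (mod 2) for all x, so T(x) ≡ 0 (mod 2).
But 1 ≢ 0 (mod 2), so 1 ∈ ℤ/120ℤ has no preimage. So T is not surjective.
Since T is not surjective, we find the least positive k with T(k) = T(0): this means 118k ≡ 0 (mod 120), i.e. 120 ∣ 118k. Since gcd(118, 120) = 2, dividing through by 2 this holds exactly when 60 ∣ 59k, and as gcd(59, 60) = 1, exactly when 60 ∣ k.
The smallest positive such k is 60.

60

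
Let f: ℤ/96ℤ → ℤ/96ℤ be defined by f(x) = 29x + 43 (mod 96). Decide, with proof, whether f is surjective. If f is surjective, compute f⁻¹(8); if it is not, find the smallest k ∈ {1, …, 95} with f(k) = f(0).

65

Recall: f is surjective if every y in the codomain equals f(x) for some x in the domain.
Since gcd(29, 96) = 1, 29 is invertible modulo 96. Euclid's algorithm: 96 = 3·29 + 9, 29 = 3·9 + 2, 9 = 4·2 + 1; back-substituting gives 1 = 53·29 − 16·96, so 29⁻¹ ≡ 53 (mod 96).
For any y ∈ ℤ/96ℤ, x = 53(y − 43) mod 96 satisfies f(x) = 29·53(y − 43) + 43 ≡ y (since 29·53 ≡ 1 mod 96). So every y has a preimage.
So f is surjective.
Since f is surjective, we find f⁻¹(8): we need 29x ≡ 8 − 43 ≡ 61 (mod 96). Using 29⁻¹ = 53: x ≡ 53·61 = 3233 = 33·96 + 65, so x = 65.
Check: f(65) = 29·65 + 43 = 1928 = 20·96 + 8 ≡ 8 (mod 96).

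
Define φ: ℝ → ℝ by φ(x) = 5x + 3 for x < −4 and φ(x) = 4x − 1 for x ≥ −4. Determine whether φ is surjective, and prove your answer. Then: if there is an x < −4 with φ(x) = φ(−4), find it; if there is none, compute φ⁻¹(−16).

-15/4

Both pieces are strictly increasing (slopes 5 and 4), so each is injective on its own interval.
The left piece maps (−∞, −4) onto (−∞, −17); the right piece maps [−4, ∞) onto [−17, ∞).
These images together cover ℝ, so φ is surjective.
Because the two images are disjoint, no x < −4 has φ(x) = φ(−4), so we compute φ⁻¹(−16): −16 lies in [−17, ∞), so solve 4x − 1 = −16: x = (−16 + 1)/4 = −15/4.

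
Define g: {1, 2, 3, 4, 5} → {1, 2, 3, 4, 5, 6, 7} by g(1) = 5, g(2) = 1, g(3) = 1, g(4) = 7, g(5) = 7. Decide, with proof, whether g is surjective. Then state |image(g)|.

No element maps to 2, so g is not surjective.
The image of g is {1, 5, 7}, which has 3 elements.

3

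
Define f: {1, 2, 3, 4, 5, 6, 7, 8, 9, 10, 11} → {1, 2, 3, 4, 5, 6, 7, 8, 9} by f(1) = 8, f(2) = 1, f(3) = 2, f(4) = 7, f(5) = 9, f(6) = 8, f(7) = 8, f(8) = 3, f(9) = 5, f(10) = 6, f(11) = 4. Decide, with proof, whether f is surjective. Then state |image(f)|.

Every element of the codomain has a preimage: 1 = f(2), 2 = f(3), 3 = f(8), 4 = f(11), 5 = f(9), 6 = f(10), 7 = f(4), 8 = f(1), 9 = f(5).
Hence f is surjective.
The image of f is {1, 2, 3, 4, 5, 6, 7, 8, 9}, which has 9 elements.

9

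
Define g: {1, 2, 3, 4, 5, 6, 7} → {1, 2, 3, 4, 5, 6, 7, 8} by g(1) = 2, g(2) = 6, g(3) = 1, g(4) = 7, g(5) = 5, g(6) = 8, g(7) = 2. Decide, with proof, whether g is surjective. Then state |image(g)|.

No element maps to 3, so g is not surjective.
The image of g is {1, 2, 5, 6, 7, 8}, which has 6 elements.

6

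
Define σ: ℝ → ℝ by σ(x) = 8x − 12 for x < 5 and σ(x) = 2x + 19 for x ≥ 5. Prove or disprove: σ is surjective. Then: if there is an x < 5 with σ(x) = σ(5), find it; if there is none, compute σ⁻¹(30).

Both pieces are strictly increasing (slopes 8 and 2), so each is injective on its own interval.
The left piece maps (−∞, 5) onto (−∞, 28); the right piece maps [5, ∞) onto [29, ∞).
The union (−∞, 28) ∪ [29, ∞) omits the interval between 28 and 29; in particular 28 has no preimage. So σ is not surjective.
Because the two images are disjoint, no x < 5 has σ(x) = σ(5), so we compute σ⁻¹(30): 30 lies in [29, ∞), so solve 2x + 19 = 30: x = (30 − 19)/2 = 11/2.

11/2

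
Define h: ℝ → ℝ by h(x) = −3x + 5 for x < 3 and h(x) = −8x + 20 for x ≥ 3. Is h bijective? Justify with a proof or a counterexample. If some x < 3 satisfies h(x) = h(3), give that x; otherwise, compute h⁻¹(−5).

Both pieces are strictly decreasing (slopes −3 and −8), so each is injective on its own interval.
The left piece maps (−∞, 3) onto (−4, ∞); the right piece maps [3, ∞) onto (−∞, −4].
Since −4 = −4, the images partition ℝ: h is injective and surjective, hence bijective.
Because the two images are disjoint, no x < 3 has h(x) = h(3), so we compute h⁻¹(−5): −5 lies in (−∞, −4], so solve −8x + 20 = −5: x = (−5 − 20)/(−8) = 25/8.

25/8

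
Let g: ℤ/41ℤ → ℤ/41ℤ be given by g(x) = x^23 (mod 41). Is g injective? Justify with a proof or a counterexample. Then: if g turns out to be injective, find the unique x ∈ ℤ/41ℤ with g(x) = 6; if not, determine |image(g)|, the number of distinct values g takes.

Since 41 is prime, the nonzero elements of ℤ/41ℤ form a cyclic group of order 40.
As gcd(23, 40) = 1, raising to the 23rd power is a bijection on this group: if s^23 ≡ t^23 then (st^{−1})^23 = 1, and the only element of order dividing gcd(23, 40) = 1 is 1, so s = t.
With g(0) = 0 this makes g injective on all of ℤ/41ℤ, hence bijective (finite equal-size domain and codomain). In particular g is injective.
Since g is injective, we find the preimage of 6. The inverse of x ↦ x^23 on (ℤ/41ℤ)^× is x ↦ x^7, because 23·7 = 161 = 4·40 + 1 ≡ 1 (mod 40) and x^{40} = 1 for x ≠ 0 (Fermat). So g⁻¹(6) = 6^7 mod 41.
Repeated squaring mod 41: 6^1 ≡ 6, 6^2 ≡ 6² = 36, 6^4 ≡ 36² = 1296 ≡ 25. Since 7 = 4 + 2 + 1, 6^7 ≡ 25·36·6: 25·36 = 900 ≡ 39, then 39·6 = 234 ≡ 29. So 6^7 ≡ 29 (mod 41).
Hence g⁻¹(6) = 29.

29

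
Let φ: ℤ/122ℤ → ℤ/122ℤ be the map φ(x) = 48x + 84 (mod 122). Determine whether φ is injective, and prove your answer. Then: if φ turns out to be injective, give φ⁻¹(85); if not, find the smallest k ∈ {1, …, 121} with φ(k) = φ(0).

61

We have gcd(48, 122) = 2 > 1. Taking u = 0 and v = 61: φ(0) = 84 and φ(61) = 48·61 + 84 = 3012 ≡ 84 (mod 122).
So φ(0) = φ(61) while 0 ≠ 61, therefore φ is not injective.
Since φ is not injective, we find the least positive k with φ(k) = φ(0): this means 48k ≡ 0 (mod 122), i.e. 122 ∣ 48k. Since gcd(48, 122) = 2, dividing through by 2 this holds exactly when 61 ∣ 24k, and as gcd(24, 61) = 1, exactly when 61 ∣ k.
The smallest positive such k is 61.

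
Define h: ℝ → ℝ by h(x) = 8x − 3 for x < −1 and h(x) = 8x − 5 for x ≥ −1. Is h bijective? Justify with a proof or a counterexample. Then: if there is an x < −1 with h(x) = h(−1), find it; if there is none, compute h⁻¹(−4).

Both pieces are strictly increasing (slopes 8 and 8), so each is injective on its own interval.
The left piece maps (−∞, −1) onto (−∞, −11); the right piece maps [−1, ∞) onto [−13, ∞).
These images overlap. In particular h(−1) = −13 (right piece), and solving 8x − 3 = −13 on the left piece gives x = −5/4 < −1.
So h(−5/4) = h(−1) with −5/4 ≠ −1, and h is not injective, hence not bijective. This x = −5/4 is the requested value below −1.

-5/4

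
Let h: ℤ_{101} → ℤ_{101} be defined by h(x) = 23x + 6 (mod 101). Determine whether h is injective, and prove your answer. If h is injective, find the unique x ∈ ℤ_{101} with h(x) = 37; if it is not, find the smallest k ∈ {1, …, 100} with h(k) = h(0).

76

Recall: h is injective when h(x_1) = h(x_2) forces x_1 = x_2.
Suppose h(x_1) = h(x_2) in ℤ_{101}. Then 23x_1 + 6 ≡ 23x_2 + 6 (mod 101), therefore 23(x_1 − x_2) ≡ 0 (mod 101).
Since gcd(23, 101) = 1, 23 is invertible modulo 101, so x_1 − x_2 ≡ 0 (mod 101), i.e. x_1 = x_2.
Hence h is injective.
We now compute 23⁻¹ mod 101 explicitly. Euclid's algorithm: 101 = 4·23 + 9, 23 = 2·9 + 5, 9 = 1·5 + 4, 5 = 1·4 + 1; back-substituting gives 1 = 22·23 − 5·101, so 23⁻¹ ≡ 22 (mod 101).
Since h is injective, we compute h⁻¹(37): solve 23x + 6 ≡ 37 (mod 101), i.e. 23x ≡ 31 (mod 101).
Multiplying by 23⁻¹ = 22 gives x ≡ 22·31 = 682 = 6·101 + 76 ≡ 76 (mod 101).
Check: h(76) = 23·76 + 6 = 1754 = 17·101 + 37 ≡ 37 (mod 101).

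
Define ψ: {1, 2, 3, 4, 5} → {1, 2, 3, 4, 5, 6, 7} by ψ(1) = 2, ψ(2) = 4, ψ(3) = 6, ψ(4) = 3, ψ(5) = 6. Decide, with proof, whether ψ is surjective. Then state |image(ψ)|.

No element maps to 1, so ψ is not surjective.
The image of ψ is {2, 3, 4, 6}, which has 4 elements.

4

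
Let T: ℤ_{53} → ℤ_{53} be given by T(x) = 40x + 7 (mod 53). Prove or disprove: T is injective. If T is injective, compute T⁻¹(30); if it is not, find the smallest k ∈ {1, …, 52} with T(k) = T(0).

Recall that T is injective if T(u) = T(v) implies u = v.
If T(u) = T(v), then 40u ≡ 40v (mod 53). Because gcd(40, 53) = 1, we may cancel 40 to get u ≡ v (mod 53).
Hence T is injective.
We now compute 40⁻¹ mod 53 explicitly. Euclid's algorithm: 53 = 1·40 + 13, 40 = 3·13 + 1; back-substituting gives 1 = 4·40 − 3·53, so 40⁻¹ ≡ 4 (mod 53).
Since T is injective, we find T⁻¹(30): we need 40x ≡ 30 − 7 ≡ 23 (mod 53). Using 40⁻¹ = 4: x ≡ 4·23 = 92 = 1·53 + 39, so x = 39.
Check: T(39) = 40·39 + 7 = 1567 = 29·53 + 30 ≡ 30 (mod 53).

39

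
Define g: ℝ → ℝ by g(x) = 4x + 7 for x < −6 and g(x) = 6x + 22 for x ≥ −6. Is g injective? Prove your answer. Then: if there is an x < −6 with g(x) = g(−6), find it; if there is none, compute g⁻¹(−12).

-17/3

Both pieces are strictly increasing (slopes 4 and 6), so each is injective on its own interval.
The left piece maps (−∞, −6) onto (−∞, −17); the right piece maps [−6, ∞) onto [−14, ∞).
These images are disjoint, so no value is attained by both pieces. So g is injective.
Because the two images are disjoint, no x < −6 has g(x) = g(−6), so we compute g⁻¹(−12): −12 lies in [−14, ∞), so solve 6x + 22 = −12: x = (−12 − 22)/6 = −17/3.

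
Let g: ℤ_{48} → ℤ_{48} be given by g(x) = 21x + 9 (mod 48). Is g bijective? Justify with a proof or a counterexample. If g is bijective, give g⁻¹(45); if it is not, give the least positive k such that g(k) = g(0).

Recall that g is injective if g(s) = g(t) implies s = t.
We have gcd(21, 48) = 3 > 1. Taking s = 0 and t = 16: g(0) = 9 and g(16) = 21·16 + 9 = 345 ≡ 9 (mod 48).
So g(0) = g(16) while 0 ≠ 16, so g is not injective, hence not bijective.
Since g is not bijective, we find the least positive k with g(k) = g(0): this means 21k ≡ 0 (mod 48), i.e. 48 ∣ 21k. Since gcd(21, 48) = 3, dividing through by 3 this holds exactly when 16 ∣ 7k, and as gcd(7, 16) = 1, exactly when 16 ∣ k.
The smallest positive such k is 16.

16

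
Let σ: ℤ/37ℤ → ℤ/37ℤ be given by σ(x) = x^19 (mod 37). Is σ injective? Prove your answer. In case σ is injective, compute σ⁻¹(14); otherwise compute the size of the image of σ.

23

Since 37 is prime, the nonzero elements of ℤ/37ℤ form a cyclic group of order 36.
As gcd(19, 36) = 1, raising to the 19th power is a bijection on this group: if s^19 ≡ t^19 then (st^{−1})^19 = 1, and the only element of order dividing gcd(19, 36) = 1 is 1, so s = t.
With σ(0) = 0 this makes σ injective on all of ℤ/37ℤ, hence bijective (finite equal-size domain and codomain). In particular σ is injective.
Since σ is injective, we find the preimage of 14. The inverse of x ↦ x^19 on (ℤ/37ℤ)^× is x ↦ x^19, because 19·19 = 361 = 10·36 + 1 ≡ 1 (mod 36) and x^{36} = 1 for x ≠ 0 (Fermat). So σ⁻¹(14) = 14^19 mod 37.
Repeated squaring mod 37: 14^1 ≡ 14, 14^2 ≡ 14² = 196 ≡ 11, 14^4 ≡ 11² = 121 ≡ 10, 14^8 ≡ 10² = 100 ≡ 26, 14^16 ≡ 26² = 676 ≡ 10. Since 19 = 16 + 2 + 1, 14^19 ≡ 10·11·14: 10·11 = 110 ≡ 36, then 36·14 = 504 ≡ 23. So 14^19 ≡ 23 (mod 37).
Hence σ⁻¹(14) = 23.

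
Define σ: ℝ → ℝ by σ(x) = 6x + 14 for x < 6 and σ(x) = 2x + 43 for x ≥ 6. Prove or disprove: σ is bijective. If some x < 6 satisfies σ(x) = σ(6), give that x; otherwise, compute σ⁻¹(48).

Both pieces are strictly increasing (slopes 6 and 2), so each is injective on its own interval.
The left piece maps (−∞, 6) onto (−∞, 50); the right piece maps [6, ∞) onto [55, ∞).
The images leave a gap (50 has no preimage), so σ is not surjective, hence not bijective.
Because the two images are disjoint, no x < 6 has σ(x) = σ(6), so we compute σ⁻¹(48): 48 lies in (−∞, 50), so solve 6x + 14 = 48: x = (48 − 14)/6 = 17/3.

17/3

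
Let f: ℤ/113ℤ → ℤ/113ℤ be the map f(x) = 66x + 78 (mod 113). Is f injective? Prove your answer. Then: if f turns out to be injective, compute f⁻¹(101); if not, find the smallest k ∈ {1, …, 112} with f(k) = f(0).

50

If f(s) = f(t), then 66s ≡ 66t (mod 113). Because gcd(66, 113) = 1, we may cancel 66 to get s ≡ t (mod 113).
Thus f is injective.
We now compute 66⁻¹ mod 113 explicitly. Euclid's algorithm: 113 = 1·66 + 47, 66 = 1·47 + 19, 47 = 2·19 + 9, 19 = 2·9 + 1; back-substituting gives 1 = 12·66 − 7·113, so 66⁻¹ ≡ 12 (mod 113).
Since f is injective, we compute f⁻¹(101): solve 66x + 78 ≡ 101 (mod 113), i.e. 66x ≡ 23 (mod 113).
Multiplying by 66⁻¹ = 12 gives x ≡ 12·23 = 276 = 2·113 + 50 ≡ 50 (mod 113).
Check: f(50) = 66·50 + 78 = 3378 = 29·113 + 101 ≡ 101 (mod 113).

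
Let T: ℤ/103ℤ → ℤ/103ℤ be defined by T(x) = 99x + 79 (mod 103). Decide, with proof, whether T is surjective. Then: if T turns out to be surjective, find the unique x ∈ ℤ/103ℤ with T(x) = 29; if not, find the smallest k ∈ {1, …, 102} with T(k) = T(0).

By definition, surjectivity means every element of the codomain has a preimage under T.
Since gcd(99, 103) = 1, 99 is invertible modulo 103. Euclid's algorithm: 103 = 1·99 + 4, 99 = 24·4 + 3, 4 = 1·3 + 1; back-substituting gives 1 = 77·99 − 74·103, so 99⁻¹ ≡ 77 (mod 103).
Then y ↦ 77(y − 79) is a two-sided inverse to T, so every y ∈ ℤ/103ℤ has a preimage.
So T is surjective.
Since T is surjective, we find T⁻¹(29): we need 99x ≡ 29 − 79 ≡ 53 (mod 103). Using 99⁻¹ = 77: x ≡ 77·53 = 4081 = 39·103 + 64, so x = 64.
Check: T(64) = 99·64 + 79 = 6415 = 62·103 + 29 ≡ 29 (mod 103).

64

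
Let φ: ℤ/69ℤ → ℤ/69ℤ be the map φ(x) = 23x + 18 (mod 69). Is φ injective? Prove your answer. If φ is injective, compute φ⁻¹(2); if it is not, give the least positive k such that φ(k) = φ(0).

We have gcd(23, 69) = 23 > 1. Taking s = 0 and t = 3: φ(0) = 18 and φ(3) = 23·3 + 18 = 87 ≡ 18 (mod 69).
So φ(0) = φ(3) while 0 ≠ 3, thus φ is not injective.
Since φ is not injective, we find the least positive k with φ(k) = φ(0): this means 23k ≡ 0 (mod 69), i.e. 69 ∣ 23k. Since gcd(23, 69) = 23, dividing through by 23 this holds exactly when 3 ∣ k.
The smallest positive such k is 3.

3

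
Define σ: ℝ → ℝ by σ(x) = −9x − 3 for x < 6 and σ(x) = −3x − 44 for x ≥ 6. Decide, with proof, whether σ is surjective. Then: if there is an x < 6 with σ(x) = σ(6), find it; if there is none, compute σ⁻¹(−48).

5

Both pieces are strictly decreasing (slopes −9 and −3), so each is injective on its own interval.
The left piece maps (−∞, 6) onto (−57, ∞); the right piece maps [6, ∞) onto (−∞, −62].
The union (−57, ∞) ∪ (−∞, −62] omits the interval between −57 and −62; in particular −57 has no preimage. So σ is not surjective.
Because the two images are disjoint, no x < 6 has σ(x) = σ(6), so we compute σ⁻¹(−48): −48 lies in (−57, ∞), so solve −9x − 3 = −48: x = (−48 + 3)/(−9) = 5.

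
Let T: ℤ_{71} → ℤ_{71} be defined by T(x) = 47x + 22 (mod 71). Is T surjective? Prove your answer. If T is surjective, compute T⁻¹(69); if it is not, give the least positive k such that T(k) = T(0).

1

Since gcd(47, 71) = 1, 47 is invertible modulo 71. Euclid's algorithm: 71 = 1·47 + 24, 47 = 1·24 + 23, 24 = 1·23 + 1; back-substituting gives 1 = 68·47 − 45·71, so 47⁻¹ ≡ 68 (mod 71).
Then y ↦ 68(y − 22) is a two-sided inverse to T, so every y ∈ ℤ_{71} has a preimage.
Therefore T is surjective.
Since T is surjective, we find T⁻¹(69): we need 47x ≡ 69 − 22 ≡ 47 (mod 71). Using 47⁻¹ = 68: x ≡ 68·47 = 3196 = 45·71 + 1, so x = 1.
Check: T(1) = 47·1 + 22 = 69 ≡ 69 (mod 71).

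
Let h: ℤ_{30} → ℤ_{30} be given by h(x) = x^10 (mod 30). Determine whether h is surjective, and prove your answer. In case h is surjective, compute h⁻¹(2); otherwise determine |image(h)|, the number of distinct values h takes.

h(2): Repeated squaring mod 30: 2^1 ≡ 2, 2^2 ≡ 2² = 4, 2^4 ≡ 4² = 16, 2^8 ≡ 16² = 256 ≡ 16. Since 10 = 8 + 2, 2^10 ≡ 16·4: 16·4 = 64 ≡ 4. So 2^10 ≡ 4 (mod 30).
h(8): Repeated squaring mod 30: 8^1 ≡ 8, 8^2 ≡ 8² = 64 ≡ 4, 8^4 ≡ 4² = 16, 8^8 ≡ 16² = 256 ≡ 16. Since 10 = 8 + 2, 8^10 ≡ 16·4: 16·4 = 64 ≡ 4. So 8^10 ≡ 4 (mod 30).
So h(2) = h(8) = 4 while 2 ≠ 8, thus h is not injective.
A non-injective map from the 30-element set ℤ_{30} to itself takes at most 29 distinct values, so it cannot be surjective. Therefore h is not surjective.
Since h is not surjective, we determine |image(h)|. Computing x^10 mod 30 for each x (by repeated squaring, reducing mod 30 at every step), the values h(0), h(1), …, h(29) are: 0, 1, 4, 9, 16, 25, 6, 19, 4, 21, 10, 1, 24, 19, 16, 15, 16, 19, 24, 1, 10, 21, 4, 19, 6, 25, 16, 9, 4, 1.
The distinct values are {0, 1, 4, 6, 9, 10, 15, 16, 19, 21, 24, 25}; there are 12 of them.

12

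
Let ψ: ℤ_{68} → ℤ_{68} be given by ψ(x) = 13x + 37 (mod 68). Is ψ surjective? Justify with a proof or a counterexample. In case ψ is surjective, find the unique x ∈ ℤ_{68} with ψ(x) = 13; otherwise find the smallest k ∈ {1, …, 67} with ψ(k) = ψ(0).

Since gcd(13, 68) = 1, 13 is invertible modulo 68. Euclid's algorithm: 68 = 5·13 + 3, 13 = 4·3 + 1; back-substituting gives 1 = 21·13 − 4·68, so 13⁻¹ ≡ 21 (mod 68).
For any y ∈ ℤ_{68}, x = 21(y − 37) mod 68 satisfies ψ(x) = 13·21(y − 37) + 37 ≡ y (since 13·21 ≡ 1 mod 68). So every y has a preimage.
Thus ψ is surjective.
Since ψ is surjective, we compute ψ⁻¹(13): solve 13x + 37 ≡ 13 (mod 68), i.e. 13x ≡ 44 (mod 68).
Multiplying by 13⁻¹ = 21 gives x ≡ 21·44 = 924 = 13·68 + 40 ≡ 40 (mod 68).
Check: ψ(40) = 13·40 + 37 = 557 = 8·68 + 13 ≡ 13 (mod 68).

40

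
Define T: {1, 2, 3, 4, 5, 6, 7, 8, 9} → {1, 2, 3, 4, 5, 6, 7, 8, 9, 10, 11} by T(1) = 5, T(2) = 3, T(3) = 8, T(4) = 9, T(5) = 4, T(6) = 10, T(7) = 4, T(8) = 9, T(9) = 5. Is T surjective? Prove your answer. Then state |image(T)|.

No element maps to 1, so T is not surjective.
The image of T is {3, 4, 5, 8, 9, 10}, which has 6 elements.

6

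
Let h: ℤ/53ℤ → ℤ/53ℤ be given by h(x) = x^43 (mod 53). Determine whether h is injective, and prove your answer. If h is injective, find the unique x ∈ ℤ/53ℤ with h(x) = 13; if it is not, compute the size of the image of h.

42

Since 53 is prime, the nonzero elements of ℤ/53ℤ form a cyclic group of order 52.
As gcd(43, 52) = 1, raising to the 43rd power is a bijection on this group: if a^43 ≡ b^43 then (ab^{−1})^43 = 1, and the only element of order dividing gcd(43, 52) = 1 is 1, so a = b.
With h(0) = 0 this makes h injective on all of ℤ/53ℤ, hence bijective (finite equal-size domain and codomain). In particular h is injective.
Since h is injective, we find the preimage of 13. The inverse of x ↦ x^43 on (ℤ/53ℤ)^× is x ↦ x^23, because 43·23 = 989 = 19·52 + 1 ≡ 1 (mod 52) and x^{52} = 1 for x ≠ 0 (Fermat). So h⁻¹(13) = 13^23 mod 53.
Repeated squaring mod 53: 13^1 ≡ 13, 13^2 ≡ 13² = 169 ≡ 10, 13^4 ≡ 10² = 100 ≡ 47, 13^8 ≡ 47² = 2209 ≡ 36, 13^16 ≡ 36² = 1296 ≡ 24. Since 23 = 16 + 4 + 2 + 1, 13^23 ≡ 24·47·10·13: 24·47 = 1128 ≡ 15, then 15·10 = 150 ≡ 44, then 44·13 = 572 ≡ 42. So 13^23 ≡ 42 (mod 53).
Hence h⁻¹(13) = 42.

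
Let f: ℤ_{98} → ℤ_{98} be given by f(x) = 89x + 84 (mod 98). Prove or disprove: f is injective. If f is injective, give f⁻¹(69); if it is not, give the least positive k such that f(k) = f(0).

If f(a) = f(b), then 89a ≡ 89b (mod 98). Because gcd(89, 98) = 1, we may cancel 89 to get a ≡ b (mod 98).
Therefore f is injective.
We now compute 89⁻¹ mod 98 explicitly. Euclid's algorithm: 98 = 1·89 + 9, 89 = 9·9 + 8, 9 = 1·8 + 1; back-substituting gives 1 = 87·89 − 79·98, so 89⁻¹ ≡ 87 (mod 98).
Since f is injective, we compute f⁻¹(69): solve 89x + 84 ≡ 69 (mod 98), i.e. 89x ≡ 83 (mod 98).
Multiplying by 89⁻¹ = 87 gives x ≡ 87·83 = 7221 = 73·98 + 67 ≡ 67 (mod 98).
Check: f(67) = 89·67 + 84 = 6047 = 61·98 + 69 ≡ 69 (mod 98).

67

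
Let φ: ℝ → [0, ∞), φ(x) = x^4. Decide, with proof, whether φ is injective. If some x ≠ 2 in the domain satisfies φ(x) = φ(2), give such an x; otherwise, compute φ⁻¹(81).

φ(2) = 16 = (−2)^4 = φ(−2) (since 4 is even), with 2 ≠ −2. So φ is not injective.
For the follow-up, such an x exists: taking x = −2 ∈ ℝ gives φ(−2) = 16 = φ(2) with −2 ≠ 2.

-2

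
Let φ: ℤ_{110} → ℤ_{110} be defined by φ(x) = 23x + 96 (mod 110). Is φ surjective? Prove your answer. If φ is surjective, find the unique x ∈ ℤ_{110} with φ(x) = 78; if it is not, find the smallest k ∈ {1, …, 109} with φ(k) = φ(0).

4

Since gcd(23, 110) = 1, 23 is invertible modulo 110. Euclid's algorithm: 110 = 4·23 + 18, 23 = 1·18 + 5, 18 = 3·5 + 3, 5 = 1·3 + 2, 3 = 1·2 + 1; back-substituting gives 1 = 67·23 − 14·110, so 23⁻¹ ≡ 67 (mod 110).
Then y ↦ 67(y − 96) is a two-sided inverse to φ, so every y ∈ ℤ_{110} has a preimage.
So φ is surjective.
Since φ is surjective, we compute φ⁻¹(78): solve 23x + 96 ≡ 78 (mod 110), i.e. 23x ≡ 92 (mod 110).
Multiplying by 23⁻¹ = 67 gives x ≡ 67·92 = 6164 = 56·110 + 4 ≡ 4 (mod 110).
Check: φ(4) = 23·4 + 96 = 188 = 1·110 + 78 ≡ 78 (mod 110).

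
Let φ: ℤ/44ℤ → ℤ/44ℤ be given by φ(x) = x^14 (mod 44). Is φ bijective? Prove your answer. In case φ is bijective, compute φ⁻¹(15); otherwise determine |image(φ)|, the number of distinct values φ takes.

φ(10): Repeated squaring mod 44: 10^1 ≡ 10, 10^2 ≡ 10² = 100 ≡ 12, 10^4 ≡ 12² = 144 ≡ 12, 10^8 ≡ 12² = 144 ≡ 12. Since 14 = 8 + 4 + 2, 10^14 ≡ 12·12·12: 12·12 = 144 ≡ 12, then 12·12 = 144 ≡ 12. So 10^14 ≡ 12 (mod 44).
φ(12): Repeated squaring mod 44: 12^1 ≡ 12, 12^2 ≡ 12² = 144 ≡ 12, 12^4 ≡ 12² = 144 ≡ 12, 12^8 ≡ 12² = 144 ≡ 12. Since 14 = 8 + 4 + 2, 12^14 ≡ 12·12·12: 12·12 = 144 ≡ 12, then 12·12 = 144 ≡ 12. So 12^14 ≡ 12 (mod 44).
So φ(10) = φ(12) = 12 while 10 ≠ 12, so φ is not injective, hence not bijective.
Since φ is not bijective, we determine |image(φ)|. Computing x^14 mod 44 for each x (by repeated squaring, reducing mod 44 at every step), the values φ(0), φ(1), …, φ(43) are: 0, 1, 16, 37, 36, 9, 20, 25, 4, 5, 12, 33, 12, 5, 4, 25, 20, 9, 36, 37, 16, 1, 0, 1, 16, 37, 36, 9, 20, 25, 4, 5, 12, 33, 12, 5, 4, 25, 20, 9, 36, 37, 16, 1.
The distinct values are {0, 1, 4, 5, 9, 12, 16, 20, 25, 33, 36, 37}; there are 12 of them.

12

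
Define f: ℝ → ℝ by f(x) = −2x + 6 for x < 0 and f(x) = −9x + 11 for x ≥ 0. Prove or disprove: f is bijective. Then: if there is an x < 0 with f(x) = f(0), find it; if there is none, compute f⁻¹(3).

-5/2

Both pieces are strictly decreasing (slopes −2 and −9), so each is injective on its own interval.
The left piece maps (−∞, 0) onto (6, ∞); the right piece maps [0, ∞) onto (−∞, 11].
These images overlap. In particular f(0) = 11 (right piece), and solving −2x + 6 = 11 on the left piece gives x = −5/2 < 0.
So f(−5/2) = f(0) with −5/2 ≠ 0, and f is not injective, hence not bijective. This x = −5/2 is the requested value below 0.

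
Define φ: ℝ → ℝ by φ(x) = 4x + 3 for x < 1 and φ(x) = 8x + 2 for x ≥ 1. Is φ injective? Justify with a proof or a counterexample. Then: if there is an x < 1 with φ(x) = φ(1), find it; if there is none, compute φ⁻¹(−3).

Both pieces are strictly increasing (slopes 4 and 8), so each is injective on its own interval.
The left piece maps (−∞, 1) onto (−∞, 7); the right piece maps [1, ∞) onto [10, ∞).
These images are disjoint, so no value is attained by both pieces. So φ is injective.
Because the two images are disjoint, no x < 1 has φ(x) = φ(1), so we compute φ⁻¹(−3): −3 lies in (−∞, 7), so solve 4x + 3 = −3: x = (−3 − 3)/4 = −3/2.

-3/2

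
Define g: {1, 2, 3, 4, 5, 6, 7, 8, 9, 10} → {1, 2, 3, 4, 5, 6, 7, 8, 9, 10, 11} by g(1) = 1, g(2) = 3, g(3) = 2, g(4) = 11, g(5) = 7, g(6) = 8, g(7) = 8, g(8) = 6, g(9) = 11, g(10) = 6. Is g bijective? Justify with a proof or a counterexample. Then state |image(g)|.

7

g(6) = 8 = g(7) with 6 ≠ 7, so g is not injective, hence not bijective.
The image of g is {1, 2, 3, 6, 7, 8, 11}, which has 7 elements.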